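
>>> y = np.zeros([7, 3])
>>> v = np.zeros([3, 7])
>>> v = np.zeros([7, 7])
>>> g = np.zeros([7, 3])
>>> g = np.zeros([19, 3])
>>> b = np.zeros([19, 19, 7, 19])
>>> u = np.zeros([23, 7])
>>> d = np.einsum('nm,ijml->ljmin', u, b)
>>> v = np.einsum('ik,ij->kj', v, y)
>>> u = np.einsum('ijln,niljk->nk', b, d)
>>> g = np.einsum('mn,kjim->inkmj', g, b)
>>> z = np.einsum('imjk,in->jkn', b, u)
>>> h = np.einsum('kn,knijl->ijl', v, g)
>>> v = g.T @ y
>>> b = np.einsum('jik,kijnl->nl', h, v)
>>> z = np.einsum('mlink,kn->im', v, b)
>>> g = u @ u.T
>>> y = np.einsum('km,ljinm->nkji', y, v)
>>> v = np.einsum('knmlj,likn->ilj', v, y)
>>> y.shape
(3, 7, 19, 19)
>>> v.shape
(7, 3, 3)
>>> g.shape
(19, 19)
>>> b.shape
(3, 3)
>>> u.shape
(19, 23)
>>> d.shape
(19, 19, 7, 19, 23)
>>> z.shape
(19, 19)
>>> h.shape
(19, 19, 19)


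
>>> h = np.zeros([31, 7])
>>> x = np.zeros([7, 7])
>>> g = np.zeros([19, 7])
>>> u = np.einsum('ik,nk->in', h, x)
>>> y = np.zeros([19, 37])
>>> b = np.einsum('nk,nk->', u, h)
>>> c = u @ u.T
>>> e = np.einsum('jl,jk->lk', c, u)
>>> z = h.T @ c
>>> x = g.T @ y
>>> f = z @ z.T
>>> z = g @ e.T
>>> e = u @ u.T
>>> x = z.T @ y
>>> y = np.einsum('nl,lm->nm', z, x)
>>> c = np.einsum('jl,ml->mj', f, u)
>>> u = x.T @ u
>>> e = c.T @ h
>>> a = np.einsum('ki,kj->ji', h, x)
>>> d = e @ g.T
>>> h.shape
(31, 7)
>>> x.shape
(31, 37)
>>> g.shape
(19, 7)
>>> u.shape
(37, 7)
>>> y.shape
(19, 37)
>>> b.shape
()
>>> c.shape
(31, 7)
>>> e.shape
(7, 7)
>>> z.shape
(19, 31)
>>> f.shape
(7, 7)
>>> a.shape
(37, 7)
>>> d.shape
(7, 19)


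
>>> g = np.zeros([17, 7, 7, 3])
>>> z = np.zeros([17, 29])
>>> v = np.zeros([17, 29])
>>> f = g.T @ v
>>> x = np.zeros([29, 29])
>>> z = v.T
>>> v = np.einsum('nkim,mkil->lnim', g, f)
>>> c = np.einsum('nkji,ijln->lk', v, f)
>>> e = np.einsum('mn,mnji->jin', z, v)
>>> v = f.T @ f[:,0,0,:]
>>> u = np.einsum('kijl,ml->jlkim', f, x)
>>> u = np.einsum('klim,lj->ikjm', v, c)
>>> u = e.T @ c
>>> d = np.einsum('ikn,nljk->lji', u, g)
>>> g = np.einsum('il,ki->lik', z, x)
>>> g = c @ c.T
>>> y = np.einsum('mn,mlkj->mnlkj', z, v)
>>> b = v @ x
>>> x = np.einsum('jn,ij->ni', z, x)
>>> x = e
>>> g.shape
(7, 7)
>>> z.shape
(29, 17)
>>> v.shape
(29, 7, 7, 29)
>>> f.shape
(3, 7, 7, 29)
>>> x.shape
(7, 3, 17)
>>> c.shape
(7, 17)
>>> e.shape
(7, 3, 17)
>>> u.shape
(17, 3, 17)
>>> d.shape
(7, 7, 17)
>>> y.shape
(29, 17, 7, 7, 29)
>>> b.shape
(29, 7, 7, 29)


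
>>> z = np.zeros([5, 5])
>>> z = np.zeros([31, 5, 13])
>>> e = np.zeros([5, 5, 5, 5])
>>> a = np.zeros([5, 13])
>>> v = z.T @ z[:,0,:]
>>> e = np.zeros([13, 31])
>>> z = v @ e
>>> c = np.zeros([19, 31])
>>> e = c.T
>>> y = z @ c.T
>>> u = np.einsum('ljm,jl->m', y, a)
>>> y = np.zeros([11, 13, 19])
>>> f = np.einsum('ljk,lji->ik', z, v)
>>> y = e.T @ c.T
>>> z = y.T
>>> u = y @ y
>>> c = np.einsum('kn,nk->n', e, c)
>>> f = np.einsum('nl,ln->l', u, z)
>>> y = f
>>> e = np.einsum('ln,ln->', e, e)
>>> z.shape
(19, 19)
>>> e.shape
()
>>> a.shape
(5, 13)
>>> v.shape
(13, 5, 13)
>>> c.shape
(19,)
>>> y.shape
(19,)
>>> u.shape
(19, 19)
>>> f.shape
(19,)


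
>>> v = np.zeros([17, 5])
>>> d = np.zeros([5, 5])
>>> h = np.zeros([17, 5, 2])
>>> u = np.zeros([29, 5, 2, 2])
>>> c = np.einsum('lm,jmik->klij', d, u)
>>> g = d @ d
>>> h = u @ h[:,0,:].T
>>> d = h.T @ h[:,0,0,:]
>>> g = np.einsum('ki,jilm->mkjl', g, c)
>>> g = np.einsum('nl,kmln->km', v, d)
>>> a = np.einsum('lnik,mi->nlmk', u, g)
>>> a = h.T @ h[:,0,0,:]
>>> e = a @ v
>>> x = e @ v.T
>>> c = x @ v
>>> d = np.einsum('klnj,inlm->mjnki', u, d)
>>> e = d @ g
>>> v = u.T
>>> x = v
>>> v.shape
(2, 2, 5, 29)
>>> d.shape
(17, 2, 2, 29, 17)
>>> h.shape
(29, 5, 2, 17)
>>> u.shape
(29, 5, 2, 2)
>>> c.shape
(17, 2, 5, 5)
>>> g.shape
(17, 2)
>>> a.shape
(17, 2, 5, 17)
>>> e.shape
(17, 2, 2, 29, 2)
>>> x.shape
(2, 2, 5, 29)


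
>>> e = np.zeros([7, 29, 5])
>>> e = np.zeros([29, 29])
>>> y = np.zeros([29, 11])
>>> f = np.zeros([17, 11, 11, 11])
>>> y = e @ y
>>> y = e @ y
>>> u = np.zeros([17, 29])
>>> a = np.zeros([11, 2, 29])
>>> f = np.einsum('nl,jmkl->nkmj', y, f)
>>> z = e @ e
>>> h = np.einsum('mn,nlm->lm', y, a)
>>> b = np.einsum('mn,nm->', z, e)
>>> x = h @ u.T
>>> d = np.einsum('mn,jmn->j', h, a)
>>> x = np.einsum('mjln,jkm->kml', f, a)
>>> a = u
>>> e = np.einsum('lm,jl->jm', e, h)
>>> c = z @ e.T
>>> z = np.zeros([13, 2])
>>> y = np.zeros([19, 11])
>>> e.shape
(2, 29)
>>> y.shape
(19, 11)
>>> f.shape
(29, 11, 11, 17)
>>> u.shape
(17, 29)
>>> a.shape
(17, 29)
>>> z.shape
(13, 2)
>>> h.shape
(2, 29)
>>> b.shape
()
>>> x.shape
(2, 29, 11)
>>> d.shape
(11,)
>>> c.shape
(29, 2)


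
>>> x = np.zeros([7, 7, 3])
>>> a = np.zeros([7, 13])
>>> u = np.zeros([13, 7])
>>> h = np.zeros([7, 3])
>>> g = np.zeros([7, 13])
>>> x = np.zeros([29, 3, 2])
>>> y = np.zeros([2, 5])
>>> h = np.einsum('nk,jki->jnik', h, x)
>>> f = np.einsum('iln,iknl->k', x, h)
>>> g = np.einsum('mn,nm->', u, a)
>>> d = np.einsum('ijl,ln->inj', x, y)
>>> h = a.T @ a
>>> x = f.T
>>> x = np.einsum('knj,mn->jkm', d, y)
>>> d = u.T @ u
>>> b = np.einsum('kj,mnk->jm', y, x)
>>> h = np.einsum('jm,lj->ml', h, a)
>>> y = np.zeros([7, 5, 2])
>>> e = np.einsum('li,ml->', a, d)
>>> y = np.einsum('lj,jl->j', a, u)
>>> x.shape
(3, 29, 2)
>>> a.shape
(7, 13)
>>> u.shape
(13, 7)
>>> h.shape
(13, 7)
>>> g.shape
()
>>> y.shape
(13,)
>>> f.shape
(7,)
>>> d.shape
(7, 7)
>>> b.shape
(5, 3)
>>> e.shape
()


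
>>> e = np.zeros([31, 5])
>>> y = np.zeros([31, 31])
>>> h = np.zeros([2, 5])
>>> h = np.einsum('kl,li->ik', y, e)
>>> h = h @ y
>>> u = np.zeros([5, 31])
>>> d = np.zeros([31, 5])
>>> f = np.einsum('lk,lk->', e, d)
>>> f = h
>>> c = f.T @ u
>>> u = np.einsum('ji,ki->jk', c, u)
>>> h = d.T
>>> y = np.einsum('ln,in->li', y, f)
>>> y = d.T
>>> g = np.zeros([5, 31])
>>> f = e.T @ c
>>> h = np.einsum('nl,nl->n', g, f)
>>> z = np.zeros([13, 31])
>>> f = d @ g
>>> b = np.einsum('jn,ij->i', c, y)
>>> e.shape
(31, 5)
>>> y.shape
(5, 31)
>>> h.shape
(5,)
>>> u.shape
(31, 5)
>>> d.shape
(31, 5)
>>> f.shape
(31, 31)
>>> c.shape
(31, 31)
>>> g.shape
(5, 31)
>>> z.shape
(13, 31)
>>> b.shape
(5,)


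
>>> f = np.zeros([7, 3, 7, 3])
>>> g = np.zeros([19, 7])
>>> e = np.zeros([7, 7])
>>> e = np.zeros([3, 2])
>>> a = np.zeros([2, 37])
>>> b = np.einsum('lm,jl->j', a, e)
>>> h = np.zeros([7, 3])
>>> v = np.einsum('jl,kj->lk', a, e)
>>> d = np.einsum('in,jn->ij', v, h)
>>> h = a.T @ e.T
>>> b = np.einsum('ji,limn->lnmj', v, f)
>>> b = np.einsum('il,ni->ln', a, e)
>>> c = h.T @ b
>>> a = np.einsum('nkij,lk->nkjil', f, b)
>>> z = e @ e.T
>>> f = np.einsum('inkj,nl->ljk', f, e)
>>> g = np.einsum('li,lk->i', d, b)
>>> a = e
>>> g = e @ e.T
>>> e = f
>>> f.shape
(2, 3, 7)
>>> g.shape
(3, 3)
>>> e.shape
(2, 3, 7)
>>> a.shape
(3, 2)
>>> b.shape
(37, 3)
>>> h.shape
(37, 3)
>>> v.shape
(37, 3)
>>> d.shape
(37, 7)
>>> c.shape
(3, 3)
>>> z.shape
(3, 3)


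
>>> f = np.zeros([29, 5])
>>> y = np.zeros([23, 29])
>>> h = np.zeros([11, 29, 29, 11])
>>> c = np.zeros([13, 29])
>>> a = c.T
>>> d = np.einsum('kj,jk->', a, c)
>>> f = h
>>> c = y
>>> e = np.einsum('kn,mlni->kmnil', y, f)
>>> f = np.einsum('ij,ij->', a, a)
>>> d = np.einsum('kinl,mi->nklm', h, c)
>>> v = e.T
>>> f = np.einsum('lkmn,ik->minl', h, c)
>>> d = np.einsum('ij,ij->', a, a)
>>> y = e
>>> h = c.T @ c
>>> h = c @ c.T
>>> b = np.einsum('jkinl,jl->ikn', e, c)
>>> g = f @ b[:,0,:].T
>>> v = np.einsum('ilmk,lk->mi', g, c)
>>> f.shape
(29, 23, 11, 11)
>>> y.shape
(23, 11, 29, 11, 29)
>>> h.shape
(23, 23)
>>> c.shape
(23, 29)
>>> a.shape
(29, 13)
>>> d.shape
()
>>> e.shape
(23, 11, 29, 11, 29)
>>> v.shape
(11, 29)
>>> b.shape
(29, 11, 11)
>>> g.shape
(29, 23, 11, 29)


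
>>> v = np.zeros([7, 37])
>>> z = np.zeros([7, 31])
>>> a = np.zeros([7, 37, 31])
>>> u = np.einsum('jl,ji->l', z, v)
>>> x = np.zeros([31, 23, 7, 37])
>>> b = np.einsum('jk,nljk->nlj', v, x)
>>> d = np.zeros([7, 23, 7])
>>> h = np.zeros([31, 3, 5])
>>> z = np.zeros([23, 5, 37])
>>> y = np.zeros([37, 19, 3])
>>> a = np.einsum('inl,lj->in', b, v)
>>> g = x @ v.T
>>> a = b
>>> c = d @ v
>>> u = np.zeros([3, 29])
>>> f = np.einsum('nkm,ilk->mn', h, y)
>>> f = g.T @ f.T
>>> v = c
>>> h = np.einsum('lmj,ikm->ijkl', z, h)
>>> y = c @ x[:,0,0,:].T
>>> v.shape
(7, 23, 37)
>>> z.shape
(23, 5, 37)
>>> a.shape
(31, 23, 7)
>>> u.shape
(3, 29)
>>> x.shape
(31, 23, 7, 37)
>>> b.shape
(31, 23, 7)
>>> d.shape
(7, 23, 7)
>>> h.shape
(31, 37, 3, 23)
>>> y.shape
(7, 23, 31)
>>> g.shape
(31, 23, 7, 7)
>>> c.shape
(7, 23, 37)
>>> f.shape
(7, 7, 23, 5)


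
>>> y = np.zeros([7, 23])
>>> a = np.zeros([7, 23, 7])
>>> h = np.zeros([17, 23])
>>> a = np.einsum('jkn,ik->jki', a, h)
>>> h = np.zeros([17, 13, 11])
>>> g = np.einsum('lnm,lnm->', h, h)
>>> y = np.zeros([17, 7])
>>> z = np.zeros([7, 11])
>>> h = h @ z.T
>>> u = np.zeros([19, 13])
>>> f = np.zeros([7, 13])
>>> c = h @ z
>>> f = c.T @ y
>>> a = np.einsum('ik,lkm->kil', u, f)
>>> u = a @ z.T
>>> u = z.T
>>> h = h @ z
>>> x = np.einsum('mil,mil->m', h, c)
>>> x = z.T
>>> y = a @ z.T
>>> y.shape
(13, 19, 7)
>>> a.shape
(13, 19, 11)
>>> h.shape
(17, 13, 11)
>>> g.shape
()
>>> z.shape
(7, 11)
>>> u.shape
(11, 7)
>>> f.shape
(11, 13, 7)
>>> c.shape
(17, 13, 11)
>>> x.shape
(11, 7)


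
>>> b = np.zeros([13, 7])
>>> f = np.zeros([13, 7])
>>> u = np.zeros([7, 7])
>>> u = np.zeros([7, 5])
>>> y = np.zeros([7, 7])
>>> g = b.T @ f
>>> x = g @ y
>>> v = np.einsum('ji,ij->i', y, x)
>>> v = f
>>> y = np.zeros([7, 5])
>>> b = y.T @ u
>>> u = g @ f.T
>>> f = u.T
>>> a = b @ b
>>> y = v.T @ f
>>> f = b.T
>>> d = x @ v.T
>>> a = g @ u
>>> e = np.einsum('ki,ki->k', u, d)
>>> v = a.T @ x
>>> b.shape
(5, 5)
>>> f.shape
(5, 5)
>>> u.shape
(7, 13)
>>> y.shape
(7, 7)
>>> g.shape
(7, 7)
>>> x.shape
(7, 7)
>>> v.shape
(13, 7)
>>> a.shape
(7, 13)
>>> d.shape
(7, 13)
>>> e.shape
(7,)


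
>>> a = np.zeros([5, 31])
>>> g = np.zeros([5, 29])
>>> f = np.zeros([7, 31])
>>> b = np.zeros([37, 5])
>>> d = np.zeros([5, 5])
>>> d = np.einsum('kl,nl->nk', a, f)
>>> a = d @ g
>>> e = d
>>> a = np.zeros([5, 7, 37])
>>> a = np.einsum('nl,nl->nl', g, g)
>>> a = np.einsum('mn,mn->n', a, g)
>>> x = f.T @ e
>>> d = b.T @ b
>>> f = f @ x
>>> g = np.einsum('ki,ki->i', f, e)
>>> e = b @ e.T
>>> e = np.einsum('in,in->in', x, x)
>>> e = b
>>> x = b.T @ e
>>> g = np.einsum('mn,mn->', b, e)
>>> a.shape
(29,)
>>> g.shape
()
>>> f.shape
(7, 5)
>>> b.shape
(37, 5)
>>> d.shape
(5, 5)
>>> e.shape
(37, 5)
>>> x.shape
(5, 5)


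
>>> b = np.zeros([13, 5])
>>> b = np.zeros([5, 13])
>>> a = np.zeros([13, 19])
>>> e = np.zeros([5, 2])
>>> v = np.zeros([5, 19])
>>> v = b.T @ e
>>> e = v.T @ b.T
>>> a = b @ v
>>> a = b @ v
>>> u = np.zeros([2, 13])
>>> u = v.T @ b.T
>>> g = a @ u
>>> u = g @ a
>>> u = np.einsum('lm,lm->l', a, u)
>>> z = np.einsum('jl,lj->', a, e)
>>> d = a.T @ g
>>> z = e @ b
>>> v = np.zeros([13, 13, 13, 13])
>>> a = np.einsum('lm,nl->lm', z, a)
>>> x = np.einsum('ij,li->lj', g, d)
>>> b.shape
(5, 13)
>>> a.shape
(2, 13)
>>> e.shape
(2, 5)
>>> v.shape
(13, 13, 13, 13)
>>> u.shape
(5,)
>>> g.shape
(5, 5)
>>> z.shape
(2, 13)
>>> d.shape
(2, 5)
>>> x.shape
(2, 5)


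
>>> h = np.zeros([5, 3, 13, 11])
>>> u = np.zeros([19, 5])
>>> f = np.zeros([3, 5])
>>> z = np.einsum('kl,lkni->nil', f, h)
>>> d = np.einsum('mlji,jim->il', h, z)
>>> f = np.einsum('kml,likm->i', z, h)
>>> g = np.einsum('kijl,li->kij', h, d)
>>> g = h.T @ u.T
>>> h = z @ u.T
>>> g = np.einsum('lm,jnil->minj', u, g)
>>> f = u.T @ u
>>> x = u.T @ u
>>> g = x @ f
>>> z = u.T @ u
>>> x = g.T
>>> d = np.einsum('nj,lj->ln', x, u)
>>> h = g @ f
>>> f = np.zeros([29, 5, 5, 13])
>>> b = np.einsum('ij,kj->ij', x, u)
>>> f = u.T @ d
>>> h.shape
(5, 5)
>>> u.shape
(19, 5)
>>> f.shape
(5, 5)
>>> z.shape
(5, 5)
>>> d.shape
(19, 5)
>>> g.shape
(5, 5)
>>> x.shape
(5, 5)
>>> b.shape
(5, 5)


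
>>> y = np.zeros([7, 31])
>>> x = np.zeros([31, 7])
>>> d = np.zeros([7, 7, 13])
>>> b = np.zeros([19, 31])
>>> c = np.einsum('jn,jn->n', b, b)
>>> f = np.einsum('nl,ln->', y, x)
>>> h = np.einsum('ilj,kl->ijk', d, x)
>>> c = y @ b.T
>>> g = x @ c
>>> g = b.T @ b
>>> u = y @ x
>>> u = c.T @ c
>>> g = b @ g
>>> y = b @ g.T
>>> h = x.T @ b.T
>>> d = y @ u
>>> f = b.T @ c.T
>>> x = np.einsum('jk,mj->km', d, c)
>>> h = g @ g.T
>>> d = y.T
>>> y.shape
(19, 19)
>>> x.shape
(19, 7)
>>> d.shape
(19, 19)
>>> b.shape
(19, 31)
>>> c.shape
(7, 19)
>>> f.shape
(31, 7)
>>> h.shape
(19, 19)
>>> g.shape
(19, 31)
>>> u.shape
(19, 19)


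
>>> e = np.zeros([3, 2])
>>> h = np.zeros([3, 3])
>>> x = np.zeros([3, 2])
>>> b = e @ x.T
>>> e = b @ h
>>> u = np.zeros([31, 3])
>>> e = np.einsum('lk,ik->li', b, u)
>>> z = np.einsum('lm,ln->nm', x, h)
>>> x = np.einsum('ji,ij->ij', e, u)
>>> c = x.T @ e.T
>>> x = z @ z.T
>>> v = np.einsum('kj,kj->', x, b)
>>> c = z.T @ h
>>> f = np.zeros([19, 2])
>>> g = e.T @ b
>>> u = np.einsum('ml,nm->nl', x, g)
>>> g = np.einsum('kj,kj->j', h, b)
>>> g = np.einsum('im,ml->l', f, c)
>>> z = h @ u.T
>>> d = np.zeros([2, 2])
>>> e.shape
(3, 31)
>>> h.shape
(3, 3)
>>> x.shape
(3, 3)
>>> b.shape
(3, 3)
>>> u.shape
(31, 3)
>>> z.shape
(3, 31)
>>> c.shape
(2, 3)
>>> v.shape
()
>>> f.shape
(19, 2)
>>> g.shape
(3,)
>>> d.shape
(2, 2)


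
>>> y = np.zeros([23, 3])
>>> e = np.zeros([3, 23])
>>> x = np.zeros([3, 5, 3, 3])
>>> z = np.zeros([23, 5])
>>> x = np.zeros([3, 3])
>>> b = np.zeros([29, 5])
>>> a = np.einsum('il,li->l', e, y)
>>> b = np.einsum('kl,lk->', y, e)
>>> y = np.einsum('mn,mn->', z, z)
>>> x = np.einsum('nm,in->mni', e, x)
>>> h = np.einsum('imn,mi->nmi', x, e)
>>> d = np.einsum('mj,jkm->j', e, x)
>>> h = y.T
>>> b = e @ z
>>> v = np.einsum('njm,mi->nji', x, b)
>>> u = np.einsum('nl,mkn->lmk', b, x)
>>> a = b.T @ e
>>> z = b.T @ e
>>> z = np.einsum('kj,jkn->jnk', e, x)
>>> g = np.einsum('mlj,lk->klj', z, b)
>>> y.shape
()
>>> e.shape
(3, 23)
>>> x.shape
(23, 3, 3)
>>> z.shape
(23, 3, 3)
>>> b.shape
(3, 5)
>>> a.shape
(5, 23)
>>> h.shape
()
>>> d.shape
(23,)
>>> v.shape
(23, 3, 5)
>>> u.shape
(5, 23, 3)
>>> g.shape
(5, 3, 3)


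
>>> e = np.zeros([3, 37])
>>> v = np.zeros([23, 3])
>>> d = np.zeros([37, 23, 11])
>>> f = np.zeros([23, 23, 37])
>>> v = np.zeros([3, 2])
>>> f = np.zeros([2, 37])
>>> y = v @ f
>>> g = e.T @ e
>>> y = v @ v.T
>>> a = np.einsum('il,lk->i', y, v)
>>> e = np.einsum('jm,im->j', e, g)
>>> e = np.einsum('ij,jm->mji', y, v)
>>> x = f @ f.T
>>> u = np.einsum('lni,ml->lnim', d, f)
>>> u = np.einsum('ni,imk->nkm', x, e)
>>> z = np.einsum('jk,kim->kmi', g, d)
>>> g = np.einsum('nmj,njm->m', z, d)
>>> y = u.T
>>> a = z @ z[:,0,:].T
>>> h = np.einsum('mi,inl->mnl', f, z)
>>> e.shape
(2, 3, 3)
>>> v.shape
(3, 2)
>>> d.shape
(37, 23, 11)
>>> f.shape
(2, 37)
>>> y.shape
(3, 3, 2)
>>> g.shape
(11,)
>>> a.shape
(37, 11, 37)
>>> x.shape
(2, 2)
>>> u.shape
(2, 3, 3)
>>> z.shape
(37, 11, 23)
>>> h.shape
(2, 11, 23)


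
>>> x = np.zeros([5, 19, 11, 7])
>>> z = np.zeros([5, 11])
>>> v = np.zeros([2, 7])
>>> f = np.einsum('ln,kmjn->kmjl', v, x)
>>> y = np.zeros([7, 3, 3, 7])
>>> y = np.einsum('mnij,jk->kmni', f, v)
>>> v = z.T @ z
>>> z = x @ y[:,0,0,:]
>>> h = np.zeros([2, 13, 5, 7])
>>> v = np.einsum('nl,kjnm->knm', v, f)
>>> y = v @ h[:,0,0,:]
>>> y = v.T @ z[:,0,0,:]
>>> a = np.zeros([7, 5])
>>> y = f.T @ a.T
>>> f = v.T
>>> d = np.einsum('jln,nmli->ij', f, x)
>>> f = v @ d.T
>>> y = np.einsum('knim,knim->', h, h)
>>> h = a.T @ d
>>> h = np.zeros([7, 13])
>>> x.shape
(5, 19, 11, 7)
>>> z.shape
(5, 19, 11, 11)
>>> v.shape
(5, 11, 2)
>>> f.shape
(5, 11, 7)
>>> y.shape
()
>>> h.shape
(7, 13)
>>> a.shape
(7, 5)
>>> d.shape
(7, 2)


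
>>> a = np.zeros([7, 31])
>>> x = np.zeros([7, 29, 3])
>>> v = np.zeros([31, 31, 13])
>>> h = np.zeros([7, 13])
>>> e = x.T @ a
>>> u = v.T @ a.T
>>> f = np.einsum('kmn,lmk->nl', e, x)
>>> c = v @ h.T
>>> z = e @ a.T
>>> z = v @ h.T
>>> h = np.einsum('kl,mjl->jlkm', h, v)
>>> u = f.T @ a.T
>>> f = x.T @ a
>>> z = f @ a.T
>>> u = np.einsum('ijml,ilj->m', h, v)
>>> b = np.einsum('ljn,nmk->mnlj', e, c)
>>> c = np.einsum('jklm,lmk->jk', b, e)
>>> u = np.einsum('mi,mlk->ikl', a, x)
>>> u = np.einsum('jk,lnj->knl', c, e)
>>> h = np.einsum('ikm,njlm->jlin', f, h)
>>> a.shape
(7, 31)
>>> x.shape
(7, 29, 3)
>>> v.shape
(31, 31, 13)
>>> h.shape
(13, 7, 3, 31)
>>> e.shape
(3, 29, 31)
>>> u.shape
(31, 29, 3)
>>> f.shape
(3, 29, 31)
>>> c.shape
(31, 31)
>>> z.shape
(3, 29, 7)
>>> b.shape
(31, 31, 3, 29)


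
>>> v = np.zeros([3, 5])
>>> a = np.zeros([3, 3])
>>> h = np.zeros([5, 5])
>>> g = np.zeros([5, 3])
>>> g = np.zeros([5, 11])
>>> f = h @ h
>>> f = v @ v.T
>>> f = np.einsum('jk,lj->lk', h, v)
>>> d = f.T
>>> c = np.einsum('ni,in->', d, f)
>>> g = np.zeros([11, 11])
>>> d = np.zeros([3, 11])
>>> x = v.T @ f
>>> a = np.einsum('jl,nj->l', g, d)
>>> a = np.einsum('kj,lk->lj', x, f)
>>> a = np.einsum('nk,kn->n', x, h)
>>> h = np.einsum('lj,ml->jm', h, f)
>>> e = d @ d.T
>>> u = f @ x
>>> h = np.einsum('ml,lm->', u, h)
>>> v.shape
(3, 5)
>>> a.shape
(5,)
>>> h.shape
()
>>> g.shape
(11, 11)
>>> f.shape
(3, 5)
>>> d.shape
(3, 11)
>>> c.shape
()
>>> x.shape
(5, 5)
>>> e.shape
(3, 3)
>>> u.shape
(3, 5)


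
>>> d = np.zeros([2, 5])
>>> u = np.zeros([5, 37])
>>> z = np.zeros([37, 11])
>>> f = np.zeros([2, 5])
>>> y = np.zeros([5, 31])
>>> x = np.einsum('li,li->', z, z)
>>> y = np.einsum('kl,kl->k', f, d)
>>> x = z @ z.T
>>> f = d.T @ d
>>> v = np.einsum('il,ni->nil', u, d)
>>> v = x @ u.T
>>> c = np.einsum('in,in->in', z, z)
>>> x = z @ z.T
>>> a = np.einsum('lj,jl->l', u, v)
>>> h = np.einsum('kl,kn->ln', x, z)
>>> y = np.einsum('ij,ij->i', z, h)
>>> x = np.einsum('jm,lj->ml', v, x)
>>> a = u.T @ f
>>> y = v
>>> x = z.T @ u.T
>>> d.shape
(2, 5)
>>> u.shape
(5, 37)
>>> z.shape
(37, 11)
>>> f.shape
(5, 5)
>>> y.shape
(37, 5)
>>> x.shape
(11, 5)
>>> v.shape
(37, 5)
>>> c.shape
(37, 11)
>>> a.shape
(37, 5)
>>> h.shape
(37, 11)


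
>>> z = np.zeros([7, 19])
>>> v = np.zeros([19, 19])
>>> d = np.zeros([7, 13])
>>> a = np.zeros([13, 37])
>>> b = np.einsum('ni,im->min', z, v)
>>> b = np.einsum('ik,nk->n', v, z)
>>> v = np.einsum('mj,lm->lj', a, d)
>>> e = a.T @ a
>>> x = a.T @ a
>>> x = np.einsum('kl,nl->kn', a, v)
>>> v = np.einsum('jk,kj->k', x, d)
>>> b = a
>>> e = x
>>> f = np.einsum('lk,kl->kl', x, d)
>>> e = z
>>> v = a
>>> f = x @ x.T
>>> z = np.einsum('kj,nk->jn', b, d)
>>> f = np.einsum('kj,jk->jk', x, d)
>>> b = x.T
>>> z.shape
(37, 7)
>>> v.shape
(13, 37)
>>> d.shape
(7, 13)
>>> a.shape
(13, 37)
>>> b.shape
(7, 13)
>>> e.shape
(7, 19)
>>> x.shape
(13, 7)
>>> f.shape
(7, 13)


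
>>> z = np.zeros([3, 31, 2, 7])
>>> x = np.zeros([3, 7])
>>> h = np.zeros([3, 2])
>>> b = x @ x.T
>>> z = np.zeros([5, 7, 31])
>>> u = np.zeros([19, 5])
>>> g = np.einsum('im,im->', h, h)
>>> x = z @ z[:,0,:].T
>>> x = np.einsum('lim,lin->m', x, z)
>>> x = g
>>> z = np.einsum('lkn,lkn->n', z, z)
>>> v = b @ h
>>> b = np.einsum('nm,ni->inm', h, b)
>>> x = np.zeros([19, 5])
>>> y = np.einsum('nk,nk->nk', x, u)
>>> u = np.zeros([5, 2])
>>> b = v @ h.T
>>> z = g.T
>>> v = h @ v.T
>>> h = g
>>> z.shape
()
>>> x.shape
(19, 5)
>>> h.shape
()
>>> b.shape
(3, 3)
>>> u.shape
(5, 2)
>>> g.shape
()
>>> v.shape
(3, 3)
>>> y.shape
(19, 5)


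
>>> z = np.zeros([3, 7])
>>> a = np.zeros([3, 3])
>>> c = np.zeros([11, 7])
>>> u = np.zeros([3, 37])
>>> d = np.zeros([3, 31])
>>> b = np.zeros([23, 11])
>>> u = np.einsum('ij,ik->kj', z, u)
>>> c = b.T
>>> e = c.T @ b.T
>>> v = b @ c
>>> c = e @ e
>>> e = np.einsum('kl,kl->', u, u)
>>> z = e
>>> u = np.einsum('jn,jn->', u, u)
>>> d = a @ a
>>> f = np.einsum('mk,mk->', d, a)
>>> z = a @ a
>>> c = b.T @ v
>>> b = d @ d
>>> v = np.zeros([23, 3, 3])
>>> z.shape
(3, 3)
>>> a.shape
(3, 3)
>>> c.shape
(11, 23)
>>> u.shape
()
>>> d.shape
(3, 3)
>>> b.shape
(3, 3)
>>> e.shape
()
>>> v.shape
(23, 3, 3)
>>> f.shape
()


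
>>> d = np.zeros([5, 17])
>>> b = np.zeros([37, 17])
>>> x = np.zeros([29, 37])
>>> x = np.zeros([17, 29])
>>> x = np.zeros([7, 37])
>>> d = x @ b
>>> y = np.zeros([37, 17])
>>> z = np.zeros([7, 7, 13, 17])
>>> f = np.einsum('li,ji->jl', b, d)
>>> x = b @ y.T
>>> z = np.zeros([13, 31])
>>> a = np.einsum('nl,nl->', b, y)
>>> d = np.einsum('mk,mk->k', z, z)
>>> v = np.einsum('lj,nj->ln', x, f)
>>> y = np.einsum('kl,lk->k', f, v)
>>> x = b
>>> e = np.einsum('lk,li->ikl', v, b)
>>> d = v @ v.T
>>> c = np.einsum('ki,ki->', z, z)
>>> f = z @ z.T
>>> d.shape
(37, 37)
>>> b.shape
(37, 17)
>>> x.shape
(37, 17)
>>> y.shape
(7,)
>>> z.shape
(13, 31)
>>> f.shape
(13, 13)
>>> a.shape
()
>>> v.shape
(37, 7)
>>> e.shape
(17, 7, 37)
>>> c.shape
()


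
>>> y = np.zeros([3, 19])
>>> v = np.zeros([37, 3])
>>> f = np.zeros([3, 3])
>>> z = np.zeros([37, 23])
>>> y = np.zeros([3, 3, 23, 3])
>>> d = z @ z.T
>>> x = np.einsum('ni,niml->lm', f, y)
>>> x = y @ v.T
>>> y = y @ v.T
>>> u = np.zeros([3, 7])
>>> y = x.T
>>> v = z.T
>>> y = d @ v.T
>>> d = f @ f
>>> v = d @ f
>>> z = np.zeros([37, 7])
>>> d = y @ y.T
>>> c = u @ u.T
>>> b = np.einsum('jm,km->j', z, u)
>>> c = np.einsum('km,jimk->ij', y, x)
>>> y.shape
(37, 23)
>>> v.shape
(3, 3)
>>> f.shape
(3, 3)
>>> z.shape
(37, 7)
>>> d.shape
(37, 37)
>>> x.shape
(3, 3, 23, 37)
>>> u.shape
(3, 7)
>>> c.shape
(3, 3)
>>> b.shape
(37,)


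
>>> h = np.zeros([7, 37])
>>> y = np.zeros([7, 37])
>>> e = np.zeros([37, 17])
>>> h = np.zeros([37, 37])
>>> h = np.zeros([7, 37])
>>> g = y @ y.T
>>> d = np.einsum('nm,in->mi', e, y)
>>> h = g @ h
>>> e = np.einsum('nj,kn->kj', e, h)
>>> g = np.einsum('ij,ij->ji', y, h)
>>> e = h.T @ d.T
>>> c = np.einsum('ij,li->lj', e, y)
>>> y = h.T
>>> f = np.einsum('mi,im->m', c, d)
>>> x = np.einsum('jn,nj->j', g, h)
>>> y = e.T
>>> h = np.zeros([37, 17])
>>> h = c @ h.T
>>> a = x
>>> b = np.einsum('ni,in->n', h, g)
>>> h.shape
(7, 37)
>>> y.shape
(17, 37)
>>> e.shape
(37, 17)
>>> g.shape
(37, 7)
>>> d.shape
(17, 7)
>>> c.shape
(7, 17)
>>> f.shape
(7,)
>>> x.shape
(37,)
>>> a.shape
(37,)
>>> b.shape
(7,)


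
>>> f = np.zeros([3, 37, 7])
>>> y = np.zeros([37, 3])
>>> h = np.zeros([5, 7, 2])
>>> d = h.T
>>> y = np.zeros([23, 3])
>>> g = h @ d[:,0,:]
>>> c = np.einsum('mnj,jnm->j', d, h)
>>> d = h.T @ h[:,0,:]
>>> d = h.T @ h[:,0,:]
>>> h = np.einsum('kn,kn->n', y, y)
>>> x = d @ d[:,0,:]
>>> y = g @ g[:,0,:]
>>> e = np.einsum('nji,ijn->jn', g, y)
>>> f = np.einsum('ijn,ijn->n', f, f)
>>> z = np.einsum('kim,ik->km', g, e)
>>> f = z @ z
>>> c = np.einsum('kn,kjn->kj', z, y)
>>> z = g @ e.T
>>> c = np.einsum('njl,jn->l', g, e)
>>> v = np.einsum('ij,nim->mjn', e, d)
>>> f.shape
(5, 5)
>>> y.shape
(5, 7, 5)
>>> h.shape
(3,)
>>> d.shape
(2, 7, 2)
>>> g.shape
(5, 7, 5)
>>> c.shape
(5,)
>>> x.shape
(2, 7, 2)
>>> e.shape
(7, 5)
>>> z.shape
(5, 7, 7)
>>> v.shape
(2, 5, 2)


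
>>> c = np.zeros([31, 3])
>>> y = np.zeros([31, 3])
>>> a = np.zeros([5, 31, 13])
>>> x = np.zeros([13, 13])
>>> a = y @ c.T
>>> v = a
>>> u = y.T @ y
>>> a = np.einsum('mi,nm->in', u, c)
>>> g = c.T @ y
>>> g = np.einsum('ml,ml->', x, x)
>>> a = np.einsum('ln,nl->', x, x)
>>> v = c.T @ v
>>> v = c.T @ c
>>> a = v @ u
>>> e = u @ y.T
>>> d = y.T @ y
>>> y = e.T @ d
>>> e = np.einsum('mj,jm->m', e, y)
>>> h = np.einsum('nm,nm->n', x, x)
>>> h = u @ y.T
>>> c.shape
(31, 3)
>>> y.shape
(31, 3)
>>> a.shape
(3, 3)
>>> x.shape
(13, 13)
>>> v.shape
(3, 3)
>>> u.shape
(3, 3)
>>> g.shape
()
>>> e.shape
(3,)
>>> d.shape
(3, 3)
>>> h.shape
(3, 31)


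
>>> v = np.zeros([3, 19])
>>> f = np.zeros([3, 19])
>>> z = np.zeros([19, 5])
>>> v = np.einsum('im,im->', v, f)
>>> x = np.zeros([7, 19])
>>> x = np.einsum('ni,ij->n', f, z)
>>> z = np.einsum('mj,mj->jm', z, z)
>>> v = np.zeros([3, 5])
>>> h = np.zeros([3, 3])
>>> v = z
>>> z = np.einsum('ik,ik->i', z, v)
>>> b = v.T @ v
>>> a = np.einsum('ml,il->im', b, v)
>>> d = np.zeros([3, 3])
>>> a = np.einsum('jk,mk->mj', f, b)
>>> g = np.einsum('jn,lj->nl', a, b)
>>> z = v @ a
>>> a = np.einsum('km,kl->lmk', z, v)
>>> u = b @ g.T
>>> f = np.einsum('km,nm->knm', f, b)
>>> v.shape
(5, 19)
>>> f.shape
(3, 19, 19)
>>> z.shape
(5, 3)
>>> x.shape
(3,)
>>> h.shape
(3, 3)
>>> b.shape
(19, 19)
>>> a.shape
(19, 3, 5)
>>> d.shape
(3, 3)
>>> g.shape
(3, 19)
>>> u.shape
(19, 3)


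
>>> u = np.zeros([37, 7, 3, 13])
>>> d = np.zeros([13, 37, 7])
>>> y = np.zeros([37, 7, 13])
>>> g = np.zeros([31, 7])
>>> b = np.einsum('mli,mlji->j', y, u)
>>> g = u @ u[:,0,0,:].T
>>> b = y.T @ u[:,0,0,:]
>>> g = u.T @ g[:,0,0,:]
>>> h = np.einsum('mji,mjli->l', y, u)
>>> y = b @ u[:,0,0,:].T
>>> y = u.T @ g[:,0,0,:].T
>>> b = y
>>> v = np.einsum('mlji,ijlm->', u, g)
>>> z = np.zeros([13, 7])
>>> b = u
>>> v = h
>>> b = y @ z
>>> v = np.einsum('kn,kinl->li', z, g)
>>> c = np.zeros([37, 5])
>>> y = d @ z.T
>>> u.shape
(37, 7, 3, 13)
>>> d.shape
(13, 37, 7)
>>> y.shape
(13, 37, 13)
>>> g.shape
(13, 3, 7, 37)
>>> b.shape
(13, 3, 7, 7)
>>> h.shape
(3,)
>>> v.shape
(37, 3)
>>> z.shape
(13, 7)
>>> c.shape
(37, 5)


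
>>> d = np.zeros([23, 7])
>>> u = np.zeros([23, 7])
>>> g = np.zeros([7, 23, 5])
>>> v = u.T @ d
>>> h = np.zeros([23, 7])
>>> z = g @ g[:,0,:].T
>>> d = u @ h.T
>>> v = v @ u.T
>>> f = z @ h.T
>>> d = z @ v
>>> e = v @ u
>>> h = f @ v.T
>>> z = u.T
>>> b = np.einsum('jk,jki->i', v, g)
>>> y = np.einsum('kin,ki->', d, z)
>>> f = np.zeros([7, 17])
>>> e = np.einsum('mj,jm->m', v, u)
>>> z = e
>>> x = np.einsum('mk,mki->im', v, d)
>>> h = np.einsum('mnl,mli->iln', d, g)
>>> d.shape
(7, 23, 23)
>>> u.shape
(23, 7)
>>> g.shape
(7, 23, 5)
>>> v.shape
(7, 23)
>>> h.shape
(5, 23, 23)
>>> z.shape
(7,)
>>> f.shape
(7, 17)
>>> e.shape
(7,)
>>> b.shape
(5,)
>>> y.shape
()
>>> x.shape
(23, 7)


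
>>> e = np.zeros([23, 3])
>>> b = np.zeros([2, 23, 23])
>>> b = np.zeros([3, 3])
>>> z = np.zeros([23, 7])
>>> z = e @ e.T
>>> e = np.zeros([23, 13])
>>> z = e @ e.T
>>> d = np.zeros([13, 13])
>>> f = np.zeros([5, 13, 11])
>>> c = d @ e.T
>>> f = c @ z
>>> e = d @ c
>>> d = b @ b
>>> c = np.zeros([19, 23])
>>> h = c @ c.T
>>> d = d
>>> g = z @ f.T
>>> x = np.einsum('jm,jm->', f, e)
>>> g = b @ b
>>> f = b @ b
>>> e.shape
(13, 23)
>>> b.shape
(3, 3)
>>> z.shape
(23, 23)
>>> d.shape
(3, 3)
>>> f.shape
(3, 3)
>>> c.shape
(19, 23)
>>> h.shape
(19, 19)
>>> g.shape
(3, 3)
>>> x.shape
()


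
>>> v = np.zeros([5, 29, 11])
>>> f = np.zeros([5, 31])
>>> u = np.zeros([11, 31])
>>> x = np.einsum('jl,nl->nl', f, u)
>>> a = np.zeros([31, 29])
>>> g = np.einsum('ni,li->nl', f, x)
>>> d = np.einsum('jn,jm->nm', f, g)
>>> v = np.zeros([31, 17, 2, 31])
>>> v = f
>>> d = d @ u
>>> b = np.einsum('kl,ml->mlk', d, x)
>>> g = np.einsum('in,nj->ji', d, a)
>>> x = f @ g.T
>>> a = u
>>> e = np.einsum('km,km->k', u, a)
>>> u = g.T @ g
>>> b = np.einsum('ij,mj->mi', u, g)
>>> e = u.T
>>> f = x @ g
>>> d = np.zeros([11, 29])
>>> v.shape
(5, 31)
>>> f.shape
(5, 31)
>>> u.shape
(31, 31)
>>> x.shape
(5, 29)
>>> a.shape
(11, 31)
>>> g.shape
(29, 31)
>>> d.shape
(11, 29)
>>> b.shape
(29, 31)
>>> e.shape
(31, 31)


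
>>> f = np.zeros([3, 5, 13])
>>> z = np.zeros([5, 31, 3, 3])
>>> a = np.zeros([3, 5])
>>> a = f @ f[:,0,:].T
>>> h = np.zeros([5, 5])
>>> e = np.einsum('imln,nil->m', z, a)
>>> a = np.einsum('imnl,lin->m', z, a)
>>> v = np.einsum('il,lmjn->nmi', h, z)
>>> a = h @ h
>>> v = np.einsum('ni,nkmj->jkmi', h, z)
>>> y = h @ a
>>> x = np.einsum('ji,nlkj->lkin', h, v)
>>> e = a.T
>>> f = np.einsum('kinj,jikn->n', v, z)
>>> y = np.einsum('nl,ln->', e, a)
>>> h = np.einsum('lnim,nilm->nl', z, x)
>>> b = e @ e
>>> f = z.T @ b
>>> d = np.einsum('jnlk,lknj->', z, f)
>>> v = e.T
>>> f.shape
(3, 3, 31, 5)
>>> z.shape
(5, 31, 3, 3)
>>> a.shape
(5, 5)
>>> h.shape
(31, 5)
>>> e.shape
(5, 5)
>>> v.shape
(5, 5)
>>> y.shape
()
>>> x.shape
(31, 3, 5, 3)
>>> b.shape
(5, 5)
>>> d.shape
()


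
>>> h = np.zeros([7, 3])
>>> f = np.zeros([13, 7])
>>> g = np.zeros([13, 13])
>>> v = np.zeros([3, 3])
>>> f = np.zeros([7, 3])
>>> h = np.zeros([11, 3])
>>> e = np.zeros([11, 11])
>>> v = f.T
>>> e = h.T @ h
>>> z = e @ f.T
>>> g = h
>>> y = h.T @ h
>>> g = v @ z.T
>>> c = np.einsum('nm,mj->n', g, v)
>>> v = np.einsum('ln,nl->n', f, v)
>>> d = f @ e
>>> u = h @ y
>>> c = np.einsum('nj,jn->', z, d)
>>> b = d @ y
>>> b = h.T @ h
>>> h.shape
(11, 3)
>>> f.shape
(7, 3)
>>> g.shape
(3, 3)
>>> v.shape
(3,)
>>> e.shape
(3, 3)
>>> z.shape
(3, 7)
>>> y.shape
(3, 3)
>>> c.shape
()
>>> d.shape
(7, 3)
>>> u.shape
(11, 3)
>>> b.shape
(3, 3)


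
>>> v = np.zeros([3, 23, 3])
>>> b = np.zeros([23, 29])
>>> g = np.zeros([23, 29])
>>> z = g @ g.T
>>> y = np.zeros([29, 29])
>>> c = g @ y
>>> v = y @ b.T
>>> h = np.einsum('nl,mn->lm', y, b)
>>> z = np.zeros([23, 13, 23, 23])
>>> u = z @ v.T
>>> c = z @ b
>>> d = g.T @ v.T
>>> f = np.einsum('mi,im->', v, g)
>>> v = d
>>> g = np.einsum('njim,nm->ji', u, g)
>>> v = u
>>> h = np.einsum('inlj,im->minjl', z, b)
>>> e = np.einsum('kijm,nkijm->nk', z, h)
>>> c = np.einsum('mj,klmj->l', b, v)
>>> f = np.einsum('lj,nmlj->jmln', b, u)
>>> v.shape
(23, 13, 23, 29)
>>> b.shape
(23, 29)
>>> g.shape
(13, 23)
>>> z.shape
(23, 13, 23, 23)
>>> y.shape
(29, 29)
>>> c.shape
(13,)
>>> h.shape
(29, 23, 13, 23, 23)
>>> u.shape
(23, 13, 23, 29)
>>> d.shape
(29, 29)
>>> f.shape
(29, 13, 23, 23)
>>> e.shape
(29, 23)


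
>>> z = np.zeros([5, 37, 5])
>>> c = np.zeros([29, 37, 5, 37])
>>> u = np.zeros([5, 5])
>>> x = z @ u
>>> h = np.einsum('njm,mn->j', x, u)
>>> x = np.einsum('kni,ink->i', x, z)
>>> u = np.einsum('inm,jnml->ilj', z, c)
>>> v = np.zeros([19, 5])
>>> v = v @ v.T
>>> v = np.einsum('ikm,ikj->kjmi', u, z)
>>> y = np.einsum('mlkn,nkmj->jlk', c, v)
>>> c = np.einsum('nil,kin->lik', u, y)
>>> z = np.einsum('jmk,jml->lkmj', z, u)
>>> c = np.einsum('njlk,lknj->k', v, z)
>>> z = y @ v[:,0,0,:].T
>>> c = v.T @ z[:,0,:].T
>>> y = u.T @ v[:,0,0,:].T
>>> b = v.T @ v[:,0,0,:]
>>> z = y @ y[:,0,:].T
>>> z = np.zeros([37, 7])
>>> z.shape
(37, 7)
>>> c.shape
(5, 29, 5, 5)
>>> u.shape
(5, 37, 29)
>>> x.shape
(5,)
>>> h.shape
(37,)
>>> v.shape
(37, 5, 29, 5)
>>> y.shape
(29, 37, 37)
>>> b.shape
(5, 29, 5, 5)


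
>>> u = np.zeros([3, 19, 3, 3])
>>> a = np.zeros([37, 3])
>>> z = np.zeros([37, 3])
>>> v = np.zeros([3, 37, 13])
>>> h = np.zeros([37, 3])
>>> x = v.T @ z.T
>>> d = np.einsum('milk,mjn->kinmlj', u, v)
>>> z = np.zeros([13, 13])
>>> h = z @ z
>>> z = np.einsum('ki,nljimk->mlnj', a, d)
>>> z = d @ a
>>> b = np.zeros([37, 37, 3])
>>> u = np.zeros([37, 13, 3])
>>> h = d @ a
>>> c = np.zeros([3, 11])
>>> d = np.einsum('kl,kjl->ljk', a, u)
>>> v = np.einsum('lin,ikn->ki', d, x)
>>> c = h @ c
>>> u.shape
(37, 13, 3)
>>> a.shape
(37, 3)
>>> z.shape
(3, 19, 13, 3, 3, 3)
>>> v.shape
(37, 13)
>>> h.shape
(3, 19, 13, 3, 3, 3)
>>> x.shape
(13, 37, 37)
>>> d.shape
(3, 13, 37)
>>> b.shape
(37, 37, 3)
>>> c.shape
(3, 19, 13, 3, 3, 11)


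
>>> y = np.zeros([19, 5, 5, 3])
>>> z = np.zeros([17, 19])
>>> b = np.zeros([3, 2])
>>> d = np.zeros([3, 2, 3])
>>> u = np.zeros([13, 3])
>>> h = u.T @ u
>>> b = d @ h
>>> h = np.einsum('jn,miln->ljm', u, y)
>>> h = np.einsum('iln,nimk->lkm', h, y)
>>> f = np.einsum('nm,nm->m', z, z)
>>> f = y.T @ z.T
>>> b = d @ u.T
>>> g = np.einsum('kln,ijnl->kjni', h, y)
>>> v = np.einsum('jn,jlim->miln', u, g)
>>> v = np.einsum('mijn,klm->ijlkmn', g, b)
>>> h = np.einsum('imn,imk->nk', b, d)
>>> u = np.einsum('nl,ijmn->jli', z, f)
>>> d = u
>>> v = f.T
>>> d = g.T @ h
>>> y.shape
(19, 5, 5, 3)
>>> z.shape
(17, 19)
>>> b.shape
(3, 2, 13)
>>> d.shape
(19, 5, 5, 3)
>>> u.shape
(5, 19, 3)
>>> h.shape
(13, 3)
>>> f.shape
(3, 5, 5, 17)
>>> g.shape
(13, 5, 5, 19)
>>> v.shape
(17, 5, 5, 3)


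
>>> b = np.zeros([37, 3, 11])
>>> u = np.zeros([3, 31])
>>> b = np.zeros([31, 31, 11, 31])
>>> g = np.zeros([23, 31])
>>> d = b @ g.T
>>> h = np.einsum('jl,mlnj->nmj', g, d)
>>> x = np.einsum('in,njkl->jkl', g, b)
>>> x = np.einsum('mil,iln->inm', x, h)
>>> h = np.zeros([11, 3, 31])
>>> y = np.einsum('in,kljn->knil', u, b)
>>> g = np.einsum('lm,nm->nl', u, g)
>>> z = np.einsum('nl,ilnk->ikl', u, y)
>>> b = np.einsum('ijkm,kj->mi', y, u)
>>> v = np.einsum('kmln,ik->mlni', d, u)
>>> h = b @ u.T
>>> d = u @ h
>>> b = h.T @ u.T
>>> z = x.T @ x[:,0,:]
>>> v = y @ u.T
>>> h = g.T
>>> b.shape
(3, 3)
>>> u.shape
(3, 31)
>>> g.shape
(23, 3)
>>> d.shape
(3, 3)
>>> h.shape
(3, 23)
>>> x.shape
(11, 23, 31)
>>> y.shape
(31, 31, 3, 31)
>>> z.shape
(31, 23, 31)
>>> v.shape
(31, 31, 3, 3)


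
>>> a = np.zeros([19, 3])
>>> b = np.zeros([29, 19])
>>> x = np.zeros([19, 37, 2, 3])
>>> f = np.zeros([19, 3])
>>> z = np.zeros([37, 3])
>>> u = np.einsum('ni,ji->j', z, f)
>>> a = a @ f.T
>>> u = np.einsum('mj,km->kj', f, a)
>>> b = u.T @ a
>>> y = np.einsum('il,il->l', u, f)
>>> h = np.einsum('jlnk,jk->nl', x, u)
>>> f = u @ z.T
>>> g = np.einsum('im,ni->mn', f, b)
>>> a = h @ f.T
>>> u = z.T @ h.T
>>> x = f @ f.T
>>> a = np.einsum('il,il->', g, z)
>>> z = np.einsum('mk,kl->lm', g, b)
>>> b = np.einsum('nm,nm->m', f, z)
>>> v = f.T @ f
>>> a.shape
()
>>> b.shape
(37,)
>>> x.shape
(19, 19)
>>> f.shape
(19, 37)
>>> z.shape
(19, 37)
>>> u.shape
(3, 2)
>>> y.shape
(3,)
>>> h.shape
(2, 37)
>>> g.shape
(37, 3)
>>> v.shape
(37, 37)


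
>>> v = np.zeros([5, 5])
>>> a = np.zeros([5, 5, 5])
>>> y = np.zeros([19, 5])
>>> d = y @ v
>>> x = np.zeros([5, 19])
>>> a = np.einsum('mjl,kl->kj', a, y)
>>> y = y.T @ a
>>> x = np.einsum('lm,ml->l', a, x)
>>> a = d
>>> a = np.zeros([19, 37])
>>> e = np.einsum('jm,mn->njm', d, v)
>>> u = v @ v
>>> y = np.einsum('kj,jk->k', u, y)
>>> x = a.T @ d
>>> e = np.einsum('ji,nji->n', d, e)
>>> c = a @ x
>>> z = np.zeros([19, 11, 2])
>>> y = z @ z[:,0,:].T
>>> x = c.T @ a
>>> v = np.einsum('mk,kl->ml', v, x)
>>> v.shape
(5, 37)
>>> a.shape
(19, 37)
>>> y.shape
(19, 11, 19)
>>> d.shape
(19, 5)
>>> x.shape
(5, 37)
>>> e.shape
(5,)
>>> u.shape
(5, 5)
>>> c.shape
(19, 5)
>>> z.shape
(19, 11, 2)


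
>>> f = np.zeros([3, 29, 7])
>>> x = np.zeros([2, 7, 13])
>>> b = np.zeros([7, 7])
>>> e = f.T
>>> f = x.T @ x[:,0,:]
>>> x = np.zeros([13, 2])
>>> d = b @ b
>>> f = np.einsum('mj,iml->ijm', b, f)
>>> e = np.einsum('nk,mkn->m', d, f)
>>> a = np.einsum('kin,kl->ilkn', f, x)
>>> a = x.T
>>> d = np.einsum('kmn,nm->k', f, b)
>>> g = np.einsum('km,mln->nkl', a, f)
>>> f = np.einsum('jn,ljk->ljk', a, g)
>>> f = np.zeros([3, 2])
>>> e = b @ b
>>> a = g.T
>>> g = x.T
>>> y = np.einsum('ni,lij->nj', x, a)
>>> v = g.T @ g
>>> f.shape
(3, 2)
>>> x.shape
(13, 2)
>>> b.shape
(7, 7)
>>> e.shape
(7, 7)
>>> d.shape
(13,)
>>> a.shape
(7, 2, 7)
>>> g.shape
(2, 13)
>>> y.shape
(13, 7)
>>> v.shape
(13, 13)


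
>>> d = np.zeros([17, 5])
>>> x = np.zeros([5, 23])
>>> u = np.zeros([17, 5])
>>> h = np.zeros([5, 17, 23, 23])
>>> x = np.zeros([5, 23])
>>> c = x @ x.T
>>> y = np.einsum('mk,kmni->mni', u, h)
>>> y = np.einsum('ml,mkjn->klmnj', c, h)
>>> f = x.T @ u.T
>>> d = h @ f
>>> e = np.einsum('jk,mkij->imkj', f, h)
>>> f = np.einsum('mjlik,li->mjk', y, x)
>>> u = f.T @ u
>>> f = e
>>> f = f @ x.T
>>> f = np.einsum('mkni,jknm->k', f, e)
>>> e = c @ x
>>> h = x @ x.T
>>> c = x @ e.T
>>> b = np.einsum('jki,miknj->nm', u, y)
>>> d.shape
(5, 17, 23, 17)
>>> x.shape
(5, 23)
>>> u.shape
(23, 5, 5)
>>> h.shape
(5, 5)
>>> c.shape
(5, 5)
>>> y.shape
(17, 5, 5, 23, 23)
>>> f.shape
(5,)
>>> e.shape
(5, 23)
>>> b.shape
(23, 17)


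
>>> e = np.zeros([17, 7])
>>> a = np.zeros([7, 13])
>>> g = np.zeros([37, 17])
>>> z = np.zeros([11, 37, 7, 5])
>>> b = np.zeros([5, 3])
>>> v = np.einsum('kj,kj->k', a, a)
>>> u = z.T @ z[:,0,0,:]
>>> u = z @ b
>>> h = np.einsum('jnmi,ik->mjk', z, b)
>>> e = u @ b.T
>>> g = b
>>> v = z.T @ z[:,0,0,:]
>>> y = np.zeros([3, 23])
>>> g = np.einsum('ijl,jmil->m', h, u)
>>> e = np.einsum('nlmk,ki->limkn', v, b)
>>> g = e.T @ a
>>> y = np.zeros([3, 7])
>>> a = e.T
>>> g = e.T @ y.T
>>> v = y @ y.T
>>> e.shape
(7, 3, 37, 5, 5)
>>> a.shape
(5, 5, 37, 3, 7)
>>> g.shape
(5, 5, 37, 3, 3)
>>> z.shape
(11, 37, 7, 5)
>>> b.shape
(5, 3)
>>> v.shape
(3, 3)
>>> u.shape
(11, 37, 7, 3)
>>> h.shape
(7, 11, 3)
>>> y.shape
(3, 7)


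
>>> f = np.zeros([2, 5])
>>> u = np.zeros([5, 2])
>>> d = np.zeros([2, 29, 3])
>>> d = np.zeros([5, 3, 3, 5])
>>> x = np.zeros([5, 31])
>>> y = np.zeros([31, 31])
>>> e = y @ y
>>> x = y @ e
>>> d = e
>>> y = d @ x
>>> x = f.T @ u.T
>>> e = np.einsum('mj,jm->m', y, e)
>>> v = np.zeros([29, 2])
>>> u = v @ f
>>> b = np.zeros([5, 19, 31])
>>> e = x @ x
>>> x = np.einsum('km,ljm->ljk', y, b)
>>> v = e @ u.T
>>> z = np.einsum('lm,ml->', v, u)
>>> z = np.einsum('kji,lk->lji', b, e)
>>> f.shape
(2, 5)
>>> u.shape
(29, 5)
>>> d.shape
(31, 31)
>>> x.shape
(5, 19, 31)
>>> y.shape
(31, 31)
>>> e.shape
(5, 5)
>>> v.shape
(5, 29)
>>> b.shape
(5, 19, 31)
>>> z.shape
(5, 19, 31)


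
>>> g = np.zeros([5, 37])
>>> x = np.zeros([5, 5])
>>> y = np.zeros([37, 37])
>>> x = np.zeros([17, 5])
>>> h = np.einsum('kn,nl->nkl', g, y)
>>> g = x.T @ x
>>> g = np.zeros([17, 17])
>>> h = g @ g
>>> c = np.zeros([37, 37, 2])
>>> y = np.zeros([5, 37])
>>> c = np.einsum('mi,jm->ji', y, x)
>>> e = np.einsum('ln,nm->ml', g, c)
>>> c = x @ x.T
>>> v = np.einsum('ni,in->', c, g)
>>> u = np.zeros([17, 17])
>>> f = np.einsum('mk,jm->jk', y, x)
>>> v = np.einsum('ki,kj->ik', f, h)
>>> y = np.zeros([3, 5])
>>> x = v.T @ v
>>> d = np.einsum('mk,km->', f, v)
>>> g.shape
(17, 17)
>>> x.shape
(17, 17)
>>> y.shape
(3, 5)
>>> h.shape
(17, 17)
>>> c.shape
(17, 17)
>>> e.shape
(37, 17)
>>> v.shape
(37, 17)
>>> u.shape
(17, 17)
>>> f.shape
(17, 37)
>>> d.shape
()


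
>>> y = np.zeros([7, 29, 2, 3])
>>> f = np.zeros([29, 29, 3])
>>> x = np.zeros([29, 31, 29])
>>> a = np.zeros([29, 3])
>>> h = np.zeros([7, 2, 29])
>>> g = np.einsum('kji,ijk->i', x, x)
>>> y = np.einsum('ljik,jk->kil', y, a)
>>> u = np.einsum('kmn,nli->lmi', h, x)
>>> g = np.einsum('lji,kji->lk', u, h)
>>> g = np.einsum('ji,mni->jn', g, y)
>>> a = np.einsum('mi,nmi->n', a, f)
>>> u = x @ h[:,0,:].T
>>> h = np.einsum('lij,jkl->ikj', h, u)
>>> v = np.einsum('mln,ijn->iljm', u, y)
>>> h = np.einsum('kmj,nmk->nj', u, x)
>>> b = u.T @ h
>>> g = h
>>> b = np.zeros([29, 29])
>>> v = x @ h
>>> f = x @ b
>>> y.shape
(3, 2, 7)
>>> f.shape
(29, 31, 29)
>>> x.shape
(29, 31, 29)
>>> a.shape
(29,)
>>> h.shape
(29, 7)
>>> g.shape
(29, 7)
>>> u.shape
(29, 31, 7)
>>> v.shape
(29, 31, 7)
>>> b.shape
(29, 29)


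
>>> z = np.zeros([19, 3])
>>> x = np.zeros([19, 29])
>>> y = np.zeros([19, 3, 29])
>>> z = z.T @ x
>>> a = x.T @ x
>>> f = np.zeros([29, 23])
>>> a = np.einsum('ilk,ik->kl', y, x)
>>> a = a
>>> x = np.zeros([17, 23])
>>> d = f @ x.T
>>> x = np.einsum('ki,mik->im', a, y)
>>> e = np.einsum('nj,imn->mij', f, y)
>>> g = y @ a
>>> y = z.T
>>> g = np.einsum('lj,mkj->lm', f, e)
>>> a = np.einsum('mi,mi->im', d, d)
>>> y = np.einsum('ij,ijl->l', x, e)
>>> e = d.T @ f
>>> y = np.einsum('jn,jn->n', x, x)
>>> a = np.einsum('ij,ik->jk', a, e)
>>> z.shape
(3, 29)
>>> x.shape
(3, 19)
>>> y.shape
(19,)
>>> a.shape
(29, 23)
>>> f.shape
(29, 23)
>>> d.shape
(29, 17)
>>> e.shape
(17, 23)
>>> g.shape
(29, 3)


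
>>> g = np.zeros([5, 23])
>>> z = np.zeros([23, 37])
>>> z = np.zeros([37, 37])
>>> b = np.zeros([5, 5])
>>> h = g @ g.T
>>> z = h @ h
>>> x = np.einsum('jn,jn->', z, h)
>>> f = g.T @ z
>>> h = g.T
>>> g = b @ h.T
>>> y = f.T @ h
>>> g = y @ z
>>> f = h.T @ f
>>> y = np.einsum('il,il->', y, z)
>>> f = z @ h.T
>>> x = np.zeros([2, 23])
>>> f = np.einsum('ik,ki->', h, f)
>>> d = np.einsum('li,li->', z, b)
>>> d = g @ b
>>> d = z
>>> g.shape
(5, 5)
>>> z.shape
(5, 5)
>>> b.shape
(5, 5)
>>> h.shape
(23, 5)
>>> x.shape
(2, 23)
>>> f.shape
()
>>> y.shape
()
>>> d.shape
(5, 5)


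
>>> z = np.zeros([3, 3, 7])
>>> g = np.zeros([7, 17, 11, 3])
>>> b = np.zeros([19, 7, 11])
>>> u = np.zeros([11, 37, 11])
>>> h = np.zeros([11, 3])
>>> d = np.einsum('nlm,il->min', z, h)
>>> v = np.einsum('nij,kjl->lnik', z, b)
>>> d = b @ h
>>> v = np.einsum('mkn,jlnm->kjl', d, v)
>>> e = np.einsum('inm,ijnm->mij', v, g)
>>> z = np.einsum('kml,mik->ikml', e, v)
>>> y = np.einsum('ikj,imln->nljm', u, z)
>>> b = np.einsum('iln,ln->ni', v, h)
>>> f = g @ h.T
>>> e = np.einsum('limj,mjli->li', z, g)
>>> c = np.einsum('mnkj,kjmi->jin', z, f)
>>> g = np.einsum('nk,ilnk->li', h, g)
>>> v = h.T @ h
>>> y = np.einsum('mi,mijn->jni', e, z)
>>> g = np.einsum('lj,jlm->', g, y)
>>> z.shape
(11, 3, 7, 17)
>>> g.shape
()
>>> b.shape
(3, 7)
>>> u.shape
(11, 37, 11)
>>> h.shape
(11, 3)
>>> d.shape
(19, 7, 3)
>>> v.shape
(3, 3)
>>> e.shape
(11, 3)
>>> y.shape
(7, 17, 3)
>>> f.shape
(7, 17, 11, 11)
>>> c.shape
(17, 11, 3)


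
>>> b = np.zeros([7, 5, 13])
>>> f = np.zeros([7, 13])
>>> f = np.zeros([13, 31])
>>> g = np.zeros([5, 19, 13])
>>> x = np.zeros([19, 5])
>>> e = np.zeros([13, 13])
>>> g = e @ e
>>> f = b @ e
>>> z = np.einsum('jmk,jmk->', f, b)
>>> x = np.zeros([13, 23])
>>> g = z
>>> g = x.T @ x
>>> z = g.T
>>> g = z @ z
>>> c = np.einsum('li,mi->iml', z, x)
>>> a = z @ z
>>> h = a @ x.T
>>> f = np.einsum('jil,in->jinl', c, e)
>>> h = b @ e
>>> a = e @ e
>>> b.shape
(7, 5, 13)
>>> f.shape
(23, 13, 13, 23)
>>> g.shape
(23, 23)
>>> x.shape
(13, 23)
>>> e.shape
(13, 13)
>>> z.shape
(23, 23)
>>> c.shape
(23, 13, 23)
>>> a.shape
(13, 13)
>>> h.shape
(7, 5, 13)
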